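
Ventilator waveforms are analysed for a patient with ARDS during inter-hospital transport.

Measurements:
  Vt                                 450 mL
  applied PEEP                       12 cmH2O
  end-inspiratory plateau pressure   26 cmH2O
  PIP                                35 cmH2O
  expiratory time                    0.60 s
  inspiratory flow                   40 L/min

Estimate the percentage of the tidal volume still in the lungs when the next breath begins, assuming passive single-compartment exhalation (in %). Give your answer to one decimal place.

25.1

Flow: 40 L/min ÷ 60 = 0.6667 L/s.
R = (PIP − Pplat)/V̇ = (35 − 26) / 0.6667 = 9.0/0.6667 = 13.499 cmH2O·s/L.
C = Vt/(Pplat − PEEP) = 450.0 / (26 − 12) = 450.0/14.0 = 32.143 mL/cmH2O.
τ = R × C = 13.499 × 0.03214 L/cmH2O = 0.4339 s.
Fraction remaining at end-expiration = e^(−Te/τ) = e^(−0.60/0.4339) = 0.2509 → 25.09%.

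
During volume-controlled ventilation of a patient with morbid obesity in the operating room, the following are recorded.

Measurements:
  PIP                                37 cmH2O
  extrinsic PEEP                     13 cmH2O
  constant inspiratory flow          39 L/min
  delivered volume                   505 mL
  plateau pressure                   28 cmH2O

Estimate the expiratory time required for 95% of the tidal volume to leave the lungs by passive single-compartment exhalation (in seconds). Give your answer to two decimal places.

1.40

Flow: 39 L/min ÷ 60 = 0.65 L/s.
R = (PIP − Pplat)/V̇ = (37 − 28) / 0.65 = 9.0/0.65 = 13.846 cmH2O·s/L.
C = Vt/(Pplat − PEEP) = 505.0 / (28 − 13) = 505.0/15.0 = 33.667 mL/cmH2O.
τ = R × C = 13.846 × 0.03367 L/cmH2O = 0.4662 s.
t = −τ·ln(1 − 0.95) = −0.4662·ln(0.05) = 1.397 s.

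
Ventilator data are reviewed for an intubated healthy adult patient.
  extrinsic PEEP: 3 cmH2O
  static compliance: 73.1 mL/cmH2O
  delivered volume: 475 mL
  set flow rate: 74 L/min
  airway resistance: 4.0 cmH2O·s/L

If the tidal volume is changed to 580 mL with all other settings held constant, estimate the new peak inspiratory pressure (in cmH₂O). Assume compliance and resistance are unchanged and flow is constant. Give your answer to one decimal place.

Flow: 74 L/min ÷ 60 = 1.2333 L/s.
PIP = Vt/C + R·V̇ + PEEP (constant-flow equation of motion).
Only the elastic term changes: ΔPIP = ΔVt / C = (580 − 475) / 73.1 = 1.436 cmH2O.
Original PIP = 475/73.1 + 4.0×1.2333 + 3 = 14.431 cmH2O; new PIP = 14.431 + (1.436) = 15.867 cmH2O.

15.9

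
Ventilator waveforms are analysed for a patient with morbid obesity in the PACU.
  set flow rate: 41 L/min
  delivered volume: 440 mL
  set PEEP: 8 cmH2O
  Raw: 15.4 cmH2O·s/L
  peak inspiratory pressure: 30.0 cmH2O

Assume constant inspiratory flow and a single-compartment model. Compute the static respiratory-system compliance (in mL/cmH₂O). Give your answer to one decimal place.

Flow: 41 L/min ÷ 60 = 0.6833 L/s.
Equation of motion (constant flow): PIP = Vt/C + R·V̇ + PEEP.
Vt/C = PIP − R·V̇ − PEEP = 30.0 − 15.4×0.6833 − 8 = 30.0 − 10.523 − 8 = 11.477 cmH2O.
C = Vt / 11.477 = 440 / 11.477 = 38.338 mL/cmH2O.

38.3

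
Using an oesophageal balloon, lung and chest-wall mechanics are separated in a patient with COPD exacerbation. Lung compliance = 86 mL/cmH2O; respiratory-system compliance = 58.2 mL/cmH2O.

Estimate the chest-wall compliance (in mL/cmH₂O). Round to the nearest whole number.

1/Ccw = 1/Crs − 1/CL.
1/Ccw = 1/58.2 − 1/86 = 0.005554.
Ccw = 180.05 mL/cmH2O.

180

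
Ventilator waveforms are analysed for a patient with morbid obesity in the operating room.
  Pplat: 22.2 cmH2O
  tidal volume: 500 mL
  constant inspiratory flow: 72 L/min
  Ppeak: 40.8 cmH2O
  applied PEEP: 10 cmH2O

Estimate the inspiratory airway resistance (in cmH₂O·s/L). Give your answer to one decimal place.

Flow: 72 L/min ÷ 60 = 1.2 L/s.
Raw = (PIP − Pplat) / flow = (40.8 − 22.2) / 1.2 = 18.6 / 1.2 = 15.5 cmH2O·s/L.

15.5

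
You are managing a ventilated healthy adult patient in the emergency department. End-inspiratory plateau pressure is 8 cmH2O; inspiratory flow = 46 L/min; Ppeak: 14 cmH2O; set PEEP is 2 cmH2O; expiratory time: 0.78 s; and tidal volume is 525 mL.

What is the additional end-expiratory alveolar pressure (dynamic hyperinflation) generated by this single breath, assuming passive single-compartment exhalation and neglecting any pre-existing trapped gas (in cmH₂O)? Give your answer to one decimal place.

Flow: 46 L/min ÷ 60 = 0.7667 L/s.
R = (PIP − Pplat)/V̇ = (14 − 8) / 0.7667 = 6.0/0.7667 = 7.826 cmH2O·s/L.
C = Vt/(Pplat − PEEP) = 525.0 / (8 − 2) = 525.0/6.0 = 87.5 mL/cmH2O.
τ = R × C = 7.826 × 0.0875 L/cmH2O = 0.6848 s.
Fraction remaining = e^(−Te/τ) = e^(−0.78/0.6848) = 0.3201; trapped volume = 525.0 × 0.3201 = 168.05 mL.
Additional alveolar pressure from trapping ≈ V_trapped / C = 168.05 / 87.5 = 1.921 cmH2O.

1.9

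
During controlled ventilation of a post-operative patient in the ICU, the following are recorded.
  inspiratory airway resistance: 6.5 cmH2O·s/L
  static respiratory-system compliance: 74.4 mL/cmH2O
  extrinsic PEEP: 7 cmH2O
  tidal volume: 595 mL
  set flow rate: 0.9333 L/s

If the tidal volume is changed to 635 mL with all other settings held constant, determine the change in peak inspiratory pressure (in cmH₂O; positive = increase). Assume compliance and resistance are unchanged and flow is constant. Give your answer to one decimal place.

PIP = Vt/C + R·V̇ + PEEP (constant-flow equation of motion).
Only the elastic term changes: ΔPIP = ΔVt / C = (635 − 595) / 74.4 = 0.5376 cmH2O.

0.5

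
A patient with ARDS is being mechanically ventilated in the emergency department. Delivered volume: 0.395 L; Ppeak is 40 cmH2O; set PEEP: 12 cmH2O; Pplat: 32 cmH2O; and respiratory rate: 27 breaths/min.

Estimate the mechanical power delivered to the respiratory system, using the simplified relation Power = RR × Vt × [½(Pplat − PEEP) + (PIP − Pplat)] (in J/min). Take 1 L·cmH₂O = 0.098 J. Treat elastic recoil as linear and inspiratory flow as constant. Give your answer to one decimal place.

18.8

Per-breath work = Vt × [½(Pplat−PEEP) + (PIP−Pplat)] = 0.395 × [0.5×20.0 + 8.0] = 0.395 × 18.0 = 7.11 L·cmH2O.
Power = 27 × 7.11 = 191.97 L·cmH2O/min.
× 0.098 J/(L·cmH2O) → 18.813 J/min.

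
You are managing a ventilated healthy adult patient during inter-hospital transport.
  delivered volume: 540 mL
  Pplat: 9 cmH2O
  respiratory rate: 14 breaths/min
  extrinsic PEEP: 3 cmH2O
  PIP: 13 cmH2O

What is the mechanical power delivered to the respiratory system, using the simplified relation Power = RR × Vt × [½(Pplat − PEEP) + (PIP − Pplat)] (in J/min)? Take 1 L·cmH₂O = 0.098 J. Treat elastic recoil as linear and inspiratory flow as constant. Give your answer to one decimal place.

5.2

Per-breath work = Vt × [½(Pplat−PEEP) + (PIP−Pplat)] = 0.540 × [0.5×6.0 + 4.0] = 0.540 × 7.0 = 3.78 L·cmH2O.
Power = 14 × 3.78 = 52.92 L·cmH2O/min.
× 0.098 J/(L·cmH2O) → 5.186 J/min.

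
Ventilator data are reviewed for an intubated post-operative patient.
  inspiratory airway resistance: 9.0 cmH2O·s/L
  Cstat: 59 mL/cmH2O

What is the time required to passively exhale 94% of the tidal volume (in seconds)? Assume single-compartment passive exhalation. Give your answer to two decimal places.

1.49

τ = R × C = 9.0 × 59 mL/cmH2O = 9.0 × 0.059 L/cmH2O = 0.531 s.
Exhaled fraction f = 1 − e^(−t/τ) → t = −τ·ln(1 − f) = −0.531·ln(0.06) = 1.494 s.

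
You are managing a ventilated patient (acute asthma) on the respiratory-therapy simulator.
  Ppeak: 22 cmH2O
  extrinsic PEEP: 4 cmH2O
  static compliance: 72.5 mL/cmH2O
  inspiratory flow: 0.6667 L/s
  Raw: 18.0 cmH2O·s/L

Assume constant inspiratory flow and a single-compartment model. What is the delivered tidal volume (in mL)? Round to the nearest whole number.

435

Equation of motion (constant flow): PIP = Vt/C + R·V̇ + PEEP.
Vt/C = PIP − R·V̇ − PEEP = 22 − 12.001 − 4 = 5.999 cmH2O.
Vt = C × 5.999 = 72.5 × 5.999 = 434.93 mL.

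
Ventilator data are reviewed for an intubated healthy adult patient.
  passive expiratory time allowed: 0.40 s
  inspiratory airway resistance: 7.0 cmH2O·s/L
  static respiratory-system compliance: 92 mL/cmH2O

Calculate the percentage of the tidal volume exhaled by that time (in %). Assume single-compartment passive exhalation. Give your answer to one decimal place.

τ = R × C = 7.0 × 92 mL/cmH2O = 7.0 × 0.092 L/cmH2O = 0.644 s.
Passive exhalation: V(t)/V₀ = e^(−t/τ) = e^(−0.40/0.644) = 0.5373.
Fraction exhaled = 1 − 0.5373 = 0.4627 → 46.27%.

46.3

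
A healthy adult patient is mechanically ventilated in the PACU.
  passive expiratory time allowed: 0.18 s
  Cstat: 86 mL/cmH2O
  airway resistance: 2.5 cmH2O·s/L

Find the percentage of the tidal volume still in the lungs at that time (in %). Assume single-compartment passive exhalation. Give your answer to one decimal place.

43.3

τ = R × C = 2.5 × 86 mL/cmH2O = 2.5 × 0.086 L/cmH2O = 0.215 s.
Passive exhalation: V(t)/V₀ = e^(−t/τ) = e^(−0.18/0.215) = 0.4329.
Fraction remaining = 0.4329 → 43.29%.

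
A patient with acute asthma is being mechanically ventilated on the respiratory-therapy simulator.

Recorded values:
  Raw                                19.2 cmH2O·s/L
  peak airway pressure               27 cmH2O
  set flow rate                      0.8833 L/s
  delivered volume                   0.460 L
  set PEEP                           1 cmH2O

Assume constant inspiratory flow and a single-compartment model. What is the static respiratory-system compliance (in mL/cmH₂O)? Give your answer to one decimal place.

Equation of motion (constant flow): PIP = Vt/C + R·V̇ + PEEP.
Vt/C = PIP − R·V̇ − PEEP = 27 − 19.2×0.8833 − 1 = 27 − 16.959 − 1 = 9.041 cmH2O.
C = Vt / 9.041 = 460 / 9.041 = 50.879 mL/cmH2O.

50.9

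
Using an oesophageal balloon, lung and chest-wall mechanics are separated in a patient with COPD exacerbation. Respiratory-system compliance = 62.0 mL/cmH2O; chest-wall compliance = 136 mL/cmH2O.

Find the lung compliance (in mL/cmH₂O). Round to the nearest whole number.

1/CL = 1/Crs − 1/Ccw.
1/CL = 1/62.0 − 1/136 = 0.008776.
CL = 113.95 mL/cmH2O.

114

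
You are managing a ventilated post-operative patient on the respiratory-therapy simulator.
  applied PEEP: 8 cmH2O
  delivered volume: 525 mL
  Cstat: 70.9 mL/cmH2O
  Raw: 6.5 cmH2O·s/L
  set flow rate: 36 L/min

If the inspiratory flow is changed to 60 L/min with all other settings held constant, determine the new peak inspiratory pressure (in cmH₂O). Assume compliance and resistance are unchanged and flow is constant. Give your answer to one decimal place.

Flow: 36 L/min ÷ 60 = 0.6 L/s.
New flow: 60 L/min ÷ 60 = 1 L/s.
PIP = Vt/C + R·V̇ + PEEP (constant-flow equation of motion).
Only the resistive term changes: ΔPIP = R × ΔV̇ = 6.5 × (1 − 0.6) = 6.5 × 0.4 = 2.6 cmH2O.
Original PIP = 525/70.9 + 6.5×0.6 + 8 = 19.305 cmH2O; new PIP = 19.305 + (2.6) = 21.905 cmH2O.

21.9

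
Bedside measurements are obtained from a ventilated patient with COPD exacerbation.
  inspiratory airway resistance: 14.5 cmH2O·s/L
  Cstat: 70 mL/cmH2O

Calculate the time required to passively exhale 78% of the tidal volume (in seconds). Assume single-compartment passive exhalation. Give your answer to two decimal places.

1.54

τ = R × C = 14.5 × 70 mL/cmH2O = 14.5 × 0.070 L/cmH2O = 1.015 s.
Exhaled fraction f = 1 − e^(−t/τ) → t = −τ·ln(1 − f) = −1.015·ln(0.22) = 1.537 s.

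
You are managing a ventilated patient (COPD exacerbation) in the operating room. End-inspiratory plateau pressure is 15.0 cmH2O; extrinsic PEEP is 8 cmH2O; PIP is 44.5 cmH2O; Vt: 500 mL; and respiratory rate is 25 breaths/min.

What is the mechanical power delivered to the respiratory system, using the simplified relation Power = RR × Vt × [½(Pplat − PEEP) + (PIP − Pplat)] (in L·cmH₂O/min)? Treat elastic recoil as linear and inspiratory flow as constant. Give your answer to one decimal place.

Per-breath work = Vt × [½(Pplat−PEEP) + (PIP−Pplat)] = 0.500 × [0.5×7.0 + 29.5] = 0.500 × 33.0 = 16.5 L·cmH2O.
Power = 25 × 16.5 = 412.5 L·cmH2O/min.

412.5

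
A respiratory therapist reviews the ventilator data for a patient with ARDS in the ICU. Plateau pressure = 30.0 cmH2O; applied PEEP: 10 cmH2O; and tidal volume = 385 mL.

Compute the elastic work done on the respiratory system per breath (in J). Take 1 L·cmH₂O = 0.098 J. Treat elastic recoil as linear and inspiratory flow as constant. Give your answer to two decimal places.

0.38

Elastic work ≈ ½ × (Pplat − PEEP) × Vt = 0.5 × (30.0 − 10) × 0.385 L = 0.5 × 20.0 × 0.385 = 3.85 L·cmH2O.
× 0.098 J/(L·cmH2O) → 0.3773 J.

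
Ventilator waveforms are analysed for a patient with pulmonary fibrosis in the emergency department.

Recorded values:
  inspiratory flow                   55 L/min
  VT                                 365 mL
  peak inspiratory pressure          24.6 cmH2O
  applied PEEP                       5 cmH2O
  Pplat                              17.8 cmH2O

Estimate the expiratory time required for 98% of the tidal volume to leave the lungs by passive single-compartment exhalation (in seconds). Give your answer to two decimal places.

Flow: 55 L/min ÷ 60 = 0.9167 L/s.
R = (PIP − Pplat)/V̇ = (24.6 − 17.8) / 0.9167 = 6.8/0.9167 = 7.418 cmH2O·s/L.
C = Vt/(Pplat − PEEP) = 365.0 / (17.8 − 5) = 365.0/12.8 = 28.516 mL/cmH2O.
τ = R × C = 7.418 × 0.02852 L/cmH2O = 0.2116 s.
t = −τ·ln(1 − 0.98) = −0.2116·ln(0.02) = 0.8278 s.

0.83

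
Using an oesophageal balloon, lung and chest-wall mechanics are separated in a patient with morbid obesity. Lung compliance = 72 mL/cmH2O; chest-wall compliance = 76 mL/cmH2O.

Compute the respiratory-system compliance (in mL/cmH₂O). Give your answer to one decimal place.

37.0

Lung and chest wall are elastances in series: 1/Crs = 1/CL + 1/Ccw.
1/Crs = 1/72 + 1/76 = 0.02705.
Crs = 36.969 mL/cmH2O.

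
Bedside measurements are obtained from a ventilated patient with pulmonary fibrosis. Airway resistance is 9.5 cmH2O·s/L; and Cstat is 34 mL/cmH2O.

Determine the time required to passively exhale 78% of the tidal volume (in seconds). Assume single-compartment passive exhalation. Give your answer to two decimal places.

τ = R × C = 9.5 × 34 mL/cmH2O = 9.5 × 0.034 L/cmH2O = 0.323 s.
Exhaled fraction f = 1 − e^(−t/τ) → t = −τ·ln(1 − f) = −0.323·ln(0.22) = 0.4891 s.

0.49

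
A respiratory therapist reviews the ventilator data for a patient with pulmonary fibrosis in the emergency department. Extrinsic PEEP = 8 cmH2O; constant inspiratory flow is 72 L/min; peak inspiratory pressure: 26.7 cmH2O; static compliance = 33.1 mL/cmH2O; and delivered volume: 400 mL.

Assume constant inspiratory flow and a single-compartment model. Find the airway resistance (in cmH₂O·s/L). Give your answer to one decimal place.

Flow: 72 L/min ÷ 60 = 1.2 L/s.
Equation of motion (constant flow): PIP = Vt/C + R·V̇ + PEEP.
R·V̇ = PIP − Vt/C − PEEP = 26.7 − 400/33.1 − 8 = 26.7 − 12.085 − 8 = 6.615 cmH2O.
R = 6.615 / 1.2 = 5.513 cmH2O·s/L.

5.5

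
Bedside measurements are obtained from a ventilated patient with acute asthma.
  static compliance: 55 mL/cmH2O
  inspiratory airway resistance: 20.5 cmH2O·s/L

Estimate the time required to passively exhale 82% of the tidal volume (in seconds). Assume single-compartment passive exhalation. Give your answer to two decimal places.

τ = R × C = 20.5 × 55 mL/cmH2O = 20.5 × 0.055 L/cmH2O = 1.128 s.
Exhaled fraction f = 1 − e^(−t/τ) → t = −τ·ln(1 − f) = −1.128·ln(0.18) = 1.934 s.

1.93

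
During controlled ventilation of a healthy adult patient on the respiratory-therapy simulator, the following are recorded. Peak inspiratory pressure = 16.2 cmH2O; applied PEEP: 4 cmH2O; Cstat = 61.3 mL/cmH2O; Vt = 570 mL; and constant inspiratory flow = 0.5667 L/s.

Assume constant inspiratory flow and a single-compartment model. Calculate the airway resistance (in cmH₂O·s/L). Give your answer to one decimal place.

5.1

Equation of motion (constant flow): PIP = Vt/C + R·V̇ + PEEP.
R·V̇ = PIP − Vt/C − PEEP = 16.2 − 570/61.3 − 4 = 16.2 − 9.299 − 4 = 2.901 cmH2O.
R = 2.901 / 0.5667 = 5.119 cmH2O·s/L.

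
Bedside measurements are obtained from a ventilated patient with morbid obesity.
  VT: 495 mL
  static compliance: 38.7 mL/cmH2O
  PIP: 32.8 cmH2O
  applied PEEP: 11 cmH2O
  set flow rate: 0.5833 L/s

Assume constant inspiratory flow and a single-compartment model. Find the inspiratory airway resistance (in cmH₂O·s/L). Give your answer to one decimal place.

Equation of motion (constant flow): PIP = Vt/C + R·V̇ + PEEP.
R·V̇ = PIP − Vt/C − PEEP = 32.8 − 495/38.7 − 11 = 32.8 − 12.791 − 11 = 9.009 cmH2O.
R = 9.009 / 0.5833 = 15.445 cmH2O·s/L.

15.4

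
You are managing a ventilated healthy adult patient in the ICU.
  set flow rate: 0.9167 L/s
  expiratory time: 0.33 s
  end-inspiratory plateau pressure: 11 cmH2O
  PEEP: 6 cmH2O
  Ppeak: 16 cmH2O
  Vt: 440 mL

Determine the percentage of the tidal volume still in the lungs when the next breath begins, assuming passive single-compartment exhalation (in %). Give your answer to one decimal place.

R = (PIP − Pplat)/V̇ = (16 − 11) / 0.9167 = 5.0/0.9167 = 5.454 cmH2O·s/L.
C = Vt/(Pplat − PEEP) = 440.0 / (11 − 6) = 440.0/5.0 = 88.0 mL/cmH2O.
τ = R × C = 5.454 × 0.088 L/cmH2O = 0.48 s.
Fraction remaining at end-expiration = e^(−Te/τ) = e^(−0.33/0.48) = 0.5028 → 50.28%.

50.3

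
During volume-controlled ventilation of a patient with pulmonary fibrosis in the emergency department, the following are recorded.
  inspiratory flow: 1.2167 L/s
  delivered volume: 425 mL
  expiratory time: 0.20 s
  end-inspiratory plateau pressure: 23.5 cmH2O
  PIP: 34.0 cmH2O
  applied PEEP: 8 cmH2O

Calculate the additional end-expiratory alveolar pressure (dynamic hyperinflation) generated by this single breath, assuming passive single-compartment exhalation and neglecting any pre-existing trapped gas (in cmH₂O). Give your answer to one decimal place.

6.7

R = (PIP − Pplat)/V̇ = (34.0 − 23.5) / 1.2167 = 10.5/1.2167 = 8.63 cmH2O·s/L.
C = Vt/(Pplat − PEEP) = 425.0 / (23.5 − 8) = 425.0/15.5 = 27.419 mL/cmH2O.
τ = R × C = 8.63 × 0.02742 L/cmH2O = 0.2366 s.
Fraction remaining = e^(−Te/τ) = e^(−0.20/0.2366) = 0.4294; trapped volume = 425.0 × 0.4294 = 182.5 mL.
Additional alveolar pressure from trapping ≈ V_trapped / C = 182.5 / 27.419 = 6.656 cmH2O.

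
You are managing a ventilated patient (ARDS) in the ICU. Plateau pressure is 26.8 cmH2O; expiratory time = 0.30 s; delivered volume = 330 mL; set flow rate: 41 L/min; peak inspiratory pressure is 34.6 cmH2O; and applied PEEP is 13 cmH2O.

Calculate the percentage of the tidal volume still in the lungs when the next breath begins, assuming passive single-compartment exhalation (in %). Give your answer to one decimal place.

33.3

Flow: 41 L/min ÷ 60 = 0.6833 L/s.
R = (PIP − Pplat)/V̇ = (34.6 − 26.8) / 0.6833 = 7.8/0.6833 = 11.415 cmH2O·s/L.
C = Vt/(Pplat − PEEP) = 330.0 / (26.8 − 13) = 330.0/13.8 = 23.913 mL/cmH2O.
τ = R × C = 11.415 × 0.02391 L/cmH2O = 0.2729 s.
Fraction remaining at end-expiration = e^(−Te/τ) = e^(−0.30/0.2729) = 0.3331 → 33.31%.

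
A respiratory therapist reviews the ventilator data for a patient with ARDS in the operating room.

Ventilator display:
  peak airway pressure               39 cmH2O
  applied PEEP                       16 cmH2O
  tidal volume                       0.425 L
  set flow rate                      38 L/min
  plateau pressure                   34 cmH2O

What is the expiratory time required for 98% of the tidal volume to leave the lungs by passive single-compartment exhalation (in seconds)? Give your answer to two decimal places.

Flow: 38 L/min ÷ 60 = 0.6333 L/s.
R = (PIP − Pplat)/V̇ = (39 − 34) / 0.6333 = 5.0/0.6333 = 7.895 cmH2O·s/L.
C = Vt/(Pplat − PEEP) = 425.0 / (34 − 16) = 425.0/18.0 = 23.611 mL/cmH2O.
τ = R × C = 7.895 × 0.02361 L/cmH2O = 0.1864 s.
t = −τ·ln(1 − 0.98) = −0.1864·ln(0.02) = 0.7292 s.

0.73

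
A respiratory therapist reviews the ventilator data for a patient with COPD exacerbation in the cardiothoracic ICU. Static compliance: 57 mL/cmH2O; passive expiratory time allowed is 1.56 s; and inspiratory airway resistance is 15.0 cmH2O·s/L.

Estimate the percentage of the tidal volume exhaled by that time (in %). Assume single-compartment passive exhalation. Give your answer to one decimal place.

83.9

τ = R × C = 15.0 × 57 mL/cmH2O = 15.0 × 0.057 L/cmH2O = 0.855 s.
Passive exhalation: V(t)/V₀ = e^(−t/τ) = e^(−1.56/0.855) = 0.1613.
Fraction exhaled = 1 − 0.1613 = 0.8387 → 83.87%.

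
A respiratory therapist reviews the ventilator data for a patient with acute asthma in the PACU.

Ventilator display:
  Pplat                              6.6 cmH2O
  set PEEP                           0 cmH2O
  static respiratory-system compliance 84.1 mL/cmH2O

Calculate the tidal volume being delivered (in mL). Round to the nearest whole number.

555

Vt = Cstat × (Pplat − PEEP) = 84.1 × (6.6 − 0) = 84.1 × 6.6 = 555.06 mL.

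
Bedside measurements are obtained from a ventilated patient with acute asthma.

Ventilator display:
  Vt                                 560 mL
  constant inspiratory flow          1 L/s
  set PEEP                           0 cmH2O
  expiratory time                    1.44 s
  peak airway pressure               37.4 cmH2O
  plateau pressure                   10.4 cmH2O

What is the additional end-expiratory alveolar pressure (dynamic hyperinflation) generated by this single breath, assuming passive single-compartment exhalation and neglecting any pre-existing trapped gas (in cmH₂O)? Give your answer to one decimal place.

R = (PIP − Pplat)/V̇ = (37.4 − 10.4) / 1 = 27.0/1 = 27.0 cmH2O·s/L.
C = Vt/(Pplat − PEEP) = 560.0 / (10.4 − 0) = 560.0/10.4 = 53.846 mL/cmH2O.
τ = R × C = 27.0 × 0.05385 L/cmH2O = 1.454 s.
Fraction remaining = e^(−Te/τ) = e^(−1.44/1.454) = 0.3714; trapped volume = 560.0 × 0.3714 = 207.98 mL.
Additional alveolar pressure from trapping ≈ V_trapped / C = 207.98 / 53.846 = 3.862 cmH2O.

3.9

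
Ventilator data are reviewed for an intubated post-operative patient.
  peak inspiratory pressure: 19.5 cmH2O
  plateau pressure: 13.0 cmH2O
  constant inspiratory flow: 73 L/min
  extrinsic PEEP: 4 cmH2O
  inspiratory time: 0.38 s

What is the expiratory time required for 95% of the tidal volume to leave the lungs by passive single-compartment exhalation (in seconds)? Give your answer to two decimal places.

Flow: 73 L/min ÷ 60 = 1.2167 L/s.
Vt = flow × Ti = 1.2167 L/s × 0.38 s × 1000 mL/L = 462.35 mL.
R = (PIP − Pplat)/V̇ = (19.5 − 13.0) / 1.2167 = 6.5/1.2167 = 5.342 cmH2O·s/L.
C = Vt/(Pplat − PEEP) = 462.35 / (13.0 − 4) = 462.35/9.0 = 51.372 mL/cmH2O.
τ = R × C = 5.342 × 0.05137 L/cmH2O = 0.2744 s.
t = −τ·ln(1 − 0.95) = −0.2744·ln(0.05) = 0.822 s.

0.82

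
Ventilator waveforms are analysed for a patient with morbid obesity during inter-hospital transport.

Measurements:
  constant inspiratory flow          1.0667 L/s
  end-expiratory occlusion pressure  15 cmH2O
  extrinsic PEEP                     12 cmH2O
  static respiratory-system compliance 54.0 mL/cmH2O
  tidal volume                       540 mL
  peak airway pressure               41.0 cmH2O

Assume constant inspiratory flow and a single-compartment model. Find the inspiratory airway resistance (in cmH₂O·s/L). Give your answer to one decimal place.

Total PEEP = 15 cmH2O (set 12 + intrinsic 3); this is the baseline alveolar pressure.
Equation of motion (constant flow): PIP = Vt/C + R·V̇ + PEEP.
R·V̇ = PIP − Vt/C − PEEP = 41.0 − 540/54.0 − 15 = 41.0 − 10.0 − 15 = 16.0 cmH2O.
R = 16.0 / 1.0667 = 15.0 cmH2O·s/L.

15.0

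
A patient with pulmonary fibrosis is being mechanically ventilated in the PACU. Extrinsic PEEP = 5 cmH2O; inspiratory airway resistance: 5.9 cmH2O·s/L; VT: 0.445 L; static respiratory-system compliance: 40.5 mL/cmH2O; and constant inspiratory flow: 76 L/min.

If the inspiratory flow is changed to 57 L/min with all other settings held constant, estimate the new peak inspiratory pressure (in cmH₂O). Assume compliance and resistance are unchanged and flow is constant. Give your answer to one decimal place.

21.6

Flow: 76 L/min ÷ 60 = 1.2667 L/s.
New flow: 57 L/min ÷ 60 = 0.95 L/s.
PIP = Vt/C + R·V̇ + PEEP (constant-flow equation of motion).
Only the resistive term changes: ΔPIP = R × ΔV̇ = 5.9 × (0.95 − 1.2667) = 5.9 × -0.3167 = -1.869 cmH2O.
Original PIP = 445/40.5 + 5.9×1.2667 + 5 = 23.461 cmH2O; new PIP = 23.461 + (-1.869) = 21.592 cmH2O.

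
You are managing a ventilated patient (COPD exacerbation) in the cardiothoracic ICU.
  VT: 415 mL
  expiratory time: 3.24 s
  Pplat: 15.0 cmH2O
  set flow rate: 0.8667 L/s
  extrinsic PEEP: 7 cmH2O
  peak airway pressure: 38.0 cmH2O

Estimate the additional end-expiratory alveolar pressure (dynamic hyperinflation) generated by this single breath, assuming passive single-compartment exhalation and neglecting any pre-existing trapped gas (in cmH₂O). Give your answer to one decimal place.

0.8

R = (PIP − Pplat)/V̇ = (38.0 − 15.0) / 0.8667 = 23.0/0.8667 = 26.537 cmH2O·s/L.
C = Vt/(Pplat − PEEP) = 415.0 / (15.0 − 7) = 415.0/8.0 = 51.875 mL/cmH2O.
τ = R × C = 26.537 × 0.05188 L/cmH2O = 1.377 s.
Fraction remaining = e^(−Te/τ) = e^(−3.24/1.377) = 0.09509; trapped volume = 415.0 × 0.09509 = 39.462 mL.
Additional alveolar pressure from trapping ≈ V_trapped / C = 39.462 / 51.875 = 0.7607 cmH2O.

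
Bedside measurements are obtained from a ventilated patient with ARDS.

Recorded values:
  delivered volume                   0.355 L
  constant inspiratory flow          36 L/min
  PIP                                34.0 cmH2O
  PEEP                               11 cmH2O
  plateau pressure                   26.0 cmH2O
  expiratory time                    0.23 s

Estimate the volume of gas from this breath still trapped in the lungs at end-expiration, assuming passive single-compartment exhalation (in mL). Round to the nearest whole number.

171

Flow: 36 L/min ÷ 60 = 0.6 L/s.
R = (PIP − Pplat)/V̇ = (34.0 − 26.0) / 0.6 = 8.0/0.6 = 13.333 cmH2O·s/L.
C = Vt/(Pplat − PEEP) = 355.0 / (26.0 − 11) = 355.0/15.0 = 23.667 mL/cmH2O.
τ = R × C = 13.333 × 0.02367 L/cmH2O = 0.3156 s.
Fraction remaining = e^(−Te/τ) = e^(−0.23/0.3156) = 0.4825.
Trapped volume = 355.0 × 0.4825 = 171.29 mL.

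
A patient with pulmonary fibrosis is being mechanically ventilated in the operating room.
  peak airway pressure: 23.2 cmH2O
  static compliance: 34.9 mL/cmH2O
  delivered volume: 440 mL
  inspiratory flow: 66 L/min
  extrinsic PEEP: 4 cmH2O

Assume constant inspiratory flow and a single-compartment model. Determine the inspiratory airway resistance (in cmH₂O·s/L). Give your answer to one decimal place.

6.0

Flow: 66 L/min ÷ 60 = 1.1 L/s.
Equation of motion (constant flow): PIP = Vt/C + R·V̇ + PEEP.
R·V̇ = PIP − Vt/C − PEEP = 23.2 − 440/34.9 − 4 = 23.2 − 12.607 − 4 = 6.593 cmH2O.
R = 6.593 / 1.1 = 5.994 cmH2O·s/L.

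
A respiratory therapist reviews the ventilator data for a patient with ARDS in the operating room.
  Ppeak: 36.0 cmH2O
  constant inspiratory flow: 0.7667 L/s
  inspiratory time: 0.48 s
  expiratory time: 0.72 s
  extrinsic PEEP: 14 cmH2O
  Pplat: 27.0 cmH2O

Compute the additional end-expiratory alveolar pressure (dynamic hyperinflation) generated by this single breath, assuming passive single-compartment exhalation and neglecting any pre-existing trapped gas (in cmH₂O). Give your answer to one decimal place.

1.5

Vt = flow × Ti = 0.7667 L/s × 0.48 s × 1000 mL/L = 368.02 mL.
R = (PIP − Pplat)/V̇ = (36.0 − 27.0) / 0.7667 = 9.0/0.7667 = 11.739 cmH2O·s/L.
C = Vt/(Pplat − PEEP) = 368.02 / (27.0 − 14) = 368.02/13.0 = 28.309 mL/cmH2O.
τ = R × C = 11.739 × 0.02831 L/cmH2O = 0.3323 s.
Fraction remaining = e^(−Te/τ) = e^(−0.72/0.3323) = 0.1146; trapped volume = 368.02 × 0.1146 = 42.175 mL.
Additional alveolar pressure from trapping ≈ V_trapped / C = 42.175 / 28.309 = 1.49 cmH2O.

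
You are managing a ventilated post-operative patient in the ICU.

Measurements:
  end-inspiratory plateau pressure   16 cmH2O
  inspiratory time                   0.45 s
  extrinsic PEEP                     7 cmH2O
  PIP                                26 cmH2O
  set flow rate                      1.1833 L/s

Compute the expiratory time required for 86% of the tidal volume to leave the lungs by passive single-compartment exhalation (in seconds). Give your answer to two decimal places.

0.98

Vt = flow × Ti = 1.1833 L/s × 0.45 s × 1000 mL/L = 532.49 mL.
R = (PIP − Pplat)/V̇ = (26 − 16) / 1.1833 = 10.0/1.1833 = 8.451 cmH2O·s/L.
C = Vt/(Pplat − PEEP) = 532.49 / (16 − 7) = 532.49/9.0 = 59.166 mL/cmH2O.
τ = R × C = 8.451 × 0.05917 L/cmH2O = 0.5 s.
t = −τ·ln(1 − 0.86) = −0.5·ln(0.14) = 0.9831 s.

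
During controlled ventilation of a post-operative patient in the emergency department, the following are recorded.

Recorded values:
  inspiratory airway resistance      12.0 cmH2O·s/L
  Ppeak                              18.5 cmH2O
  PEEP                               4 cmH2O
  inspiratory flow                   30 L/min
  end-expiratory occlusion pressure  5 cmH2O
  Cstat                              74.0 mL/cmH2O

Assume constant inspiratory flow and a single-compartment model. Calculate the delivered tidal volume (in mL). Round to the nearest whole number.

555

Flow: 30 L/min ÷ 60 = 0.5 L/s.
Total PEEP = 5 cmH2O (set 4 + intrinsic 1); this is the baseline alveolar pressure.
Equation of motion (constant flow): PIP = Vt/C + R·V̇ + PEEP.
Vt/C = PIP − R·V̇ − PEEP = 18.5 − 6.0 − 5 = 7.5 cmH2O.
Vt = C × 7.5 = 74.0 × 7.5 = 555.0 mL.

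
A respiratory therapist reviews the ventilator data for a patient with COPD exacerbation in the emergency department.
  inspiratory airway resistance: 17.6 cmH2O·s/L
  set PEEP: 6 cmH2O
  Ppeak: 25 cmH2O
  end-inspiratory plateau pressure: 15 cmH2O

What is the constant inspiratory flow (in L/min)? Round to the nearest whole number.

34

flow = (PIP − Pplat) / Raw = (25 − 15) / 17.6 = 0.5682 L/s × 60 = 34.092 L/min.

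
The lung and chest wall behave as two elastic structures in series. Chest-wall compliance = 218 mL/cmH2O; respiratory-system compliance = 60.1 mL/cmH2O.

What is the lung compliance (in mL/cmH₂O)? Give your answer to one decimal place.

83.0

1/CL = 1/Crs − 1/Ccw.
1/CL = 1/60.1 − 1/218 = 0.01205.
CL = 82.988 mL/cmH2O.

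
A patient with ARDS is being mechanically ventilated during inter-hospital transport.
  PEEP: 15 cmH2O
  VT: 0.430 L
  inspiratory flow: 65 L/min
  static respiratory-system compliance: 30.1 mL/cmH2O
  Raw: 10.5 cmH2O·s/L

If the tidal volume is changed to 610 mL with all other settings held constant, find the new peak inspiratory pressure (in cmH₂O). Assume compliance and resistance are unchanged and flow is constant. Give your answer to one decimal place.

Flow: 65 L/min ÷ 60 = 1.0833 L/s.
PIP = Vt/C + R·V̇ + PEEP (constant-flow equation of motion).
Only the elastic term changes: ΔPIP = ΔVt / C = (610 − 430) / 30.1 = 5.98 cmH2O.
Original PIP = 430/30.1 + 10.5×1.0833 + 15 = 40.66 cmH2O; new PIP = 40.66 + (5.98) = 46.64 cmH2O.

46.6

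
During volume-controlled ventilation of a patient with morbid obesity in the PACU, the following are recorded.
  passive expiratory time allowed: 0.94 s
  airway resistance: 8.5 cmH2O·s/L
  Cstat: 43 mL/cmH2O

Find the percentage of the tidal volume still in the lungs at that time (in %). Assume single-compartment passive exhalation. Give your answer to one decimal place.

τ = R × C = 8.5 × 43 mL/cmH2O = 8.5 × 0.043 L/cmH2O = 0.3655 s.
Passive exhalation: V(t)/V₀ = e^(−t/τ) = e^(−0.94/0.3655) = 0.0764.
Fraction remaining = 0.0764 → 7.64%.

7.6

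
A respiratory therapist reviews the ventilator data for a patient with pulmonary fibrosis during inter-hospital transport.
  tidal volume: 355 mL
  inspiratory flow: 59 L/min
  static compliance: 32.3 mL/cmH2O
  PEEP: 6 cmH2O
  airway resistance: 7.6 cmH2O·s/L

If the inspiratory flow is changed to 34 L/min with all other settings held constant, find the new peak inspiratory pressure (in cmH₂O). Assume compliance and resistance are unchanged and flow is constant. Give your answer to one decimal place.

21.3

Flow: 59 L/min ÷ 60 = 0.9833 L/s.
New flow: 34 L/min ÷ 60 = 0.5667 L/s.
PIP = Vt/C + R·V̇ + PEEP (constant-flow equation of motion).
Only the resistive term changes: ΔPIP = R × ΔV̇ = 7.6 × (0.5667 − 0.9833) = 7.6 × -0.4166 = -3.166 cmH2O.
Original PIP = 355/32.3 + 7.6×0.9833 + 6 = 24.464 cmH2O; new PIP = 24.464 + (-3.166) = 21.298 cmH2O.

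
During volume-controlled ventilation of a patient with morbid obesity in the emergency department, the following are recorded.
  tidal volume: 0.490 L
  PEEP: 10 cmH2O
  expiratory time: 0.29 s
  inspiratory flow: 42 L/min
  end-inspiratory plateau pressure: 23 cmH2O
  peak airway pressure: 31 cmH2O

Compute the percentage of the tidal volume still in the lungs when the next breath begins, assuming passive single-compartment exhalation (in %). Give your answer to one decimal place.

51.0

Flow: 42 L/min ÷ 60 = 0.7 L/s.
R = (PIP − Pplat)/V̇ = (31 − 23) / 0.7 = 8.0/0.7 = 11.429 cmH2O·s/L.
C = Vt/(Pplat − PEEP) = 490.0 / (23 − 10) = 490.0/13.0 = 37.692 mL/cmH2O.
τ = R × C = 11.429 × 0.03769 L/cmH2O = 0.4308 s.
Fraction remaining at end-expiration = e^(−Te/τ) = e^(−0.29/0.4308) = 0.5101 → 51.01%.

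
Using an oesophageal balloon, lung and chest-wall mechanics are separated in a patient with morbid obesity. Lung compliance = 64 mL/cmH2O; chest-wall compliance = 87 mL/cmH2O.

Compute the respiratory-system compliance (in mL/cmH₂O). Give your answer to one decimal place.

Lung and chest wall are elastances in series: 1/Crs = 1/CL + 1/Ccw.
1/Crs = 1/64 + 1/87 = 0.02712.
Crs = 36.873 mL/cmH2O.

36.9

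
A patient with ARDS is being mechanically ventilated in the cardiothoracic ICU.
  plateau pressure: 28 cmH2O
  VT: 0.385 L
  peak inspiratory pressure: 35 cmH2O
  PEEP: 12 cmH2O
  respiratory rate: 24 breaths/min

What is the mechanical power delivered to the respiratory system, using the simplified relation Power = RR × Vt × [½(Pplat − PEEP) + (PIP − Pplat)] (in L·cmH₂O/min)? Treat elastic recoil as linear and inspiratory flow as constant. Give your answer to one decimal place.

138.6

Per-breath work = Vt × [½(Pplat−PEEP) + (PIP−Pplat)] = 0.385 × [0.5×16.0 + 7.0] = 0.385 × 15.0 = 5.775 L·cmH2O.
Power = 24 × 5.775 = 138.6 L·cmH2O/min.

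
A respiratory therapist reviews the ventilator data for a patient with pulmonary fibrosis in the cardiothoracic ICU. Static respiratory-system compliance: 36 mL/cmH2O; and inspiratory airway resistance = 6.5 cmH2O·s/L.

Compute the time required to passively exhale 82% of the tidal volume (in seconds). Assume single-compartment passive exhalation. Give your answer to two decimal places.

τ = R × C = 6.5 × 36 mL/cmH2O = 6.5 × 0.036 L/cmH2O = 0.234 s.
Exhaled fraction f = 1 − e^(−t/τ) → t = −τ·ln(1 − f) = −0.234·ln(0.18) = 0.4013 s.

0.40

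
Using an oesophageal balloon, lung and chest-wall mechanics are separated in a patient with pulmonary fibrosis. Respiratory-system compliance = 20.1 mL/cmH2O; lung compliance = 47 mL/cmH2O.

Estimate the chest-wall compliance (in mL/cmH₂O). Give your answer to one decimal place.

35.1

1/Ccw = 1/Crs − 1/CL.
1/Ccw = 1/20.1 − 1/47 = 0.02847.
Ccw = 35.125 mL/cmH2O.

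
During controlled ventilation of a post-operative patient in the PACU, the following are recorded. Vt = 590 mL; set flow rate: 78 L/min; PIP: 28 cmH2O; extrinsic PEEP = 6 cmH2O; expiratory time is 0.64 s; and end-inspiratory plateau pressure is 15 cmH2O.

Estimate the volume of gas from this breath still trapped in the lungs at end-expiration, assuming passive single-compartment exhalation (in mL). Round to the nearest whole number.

222

Flow: 78 L/min ÷ 60 = 1.3 L/s.
R = (PIP − Pplat)/V̇ = (28 − 15) / 1.3 = 13.0/1.3 = 10.0 cmH2O·s/L.
C = Vt/(Pplat − PEEP) = 590.0 / (15 − 6) = 590.0/9.0 = 65.556 mL/cmH2O.
τ = R × C = 10.0 × 0.06556 L/cmH2O = 0.6556 s.
Fraction remaining = e^(−Te/τ) = e^(−0.64/0.6556) = 0.3767.
Trapped volume = 590.0 × 0.3767 = 222.25 mL.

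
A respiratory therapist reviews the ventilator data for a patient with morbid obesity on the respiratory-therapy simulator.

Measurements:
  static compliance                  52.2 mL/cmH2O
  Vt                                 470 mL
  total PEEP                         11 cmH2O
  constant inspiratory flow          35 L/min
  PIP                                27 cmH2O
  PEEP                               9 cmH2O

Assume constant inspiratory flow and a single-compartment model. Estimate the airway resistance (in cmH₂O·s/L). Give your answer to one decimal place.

Flow: 35 L/min ÷ 60 = 0.5833 L/s.
Total PEEP = 11 cmH2O (set 9 + intrinsic 2); this is the baseline alveolar pressure.
Equation of motion (constant flow): PIP = Vt/C + R·V̇ + PEEP.
R·V̇ = PIP − Vt/C − PEEP = 27 − 470/52.2 − 11 = 27 − 9.004 − 11 = 6.996 cmH2O.
R = 6.996 / 0.5833 = 11.994 cmH2O·s/L.

12.0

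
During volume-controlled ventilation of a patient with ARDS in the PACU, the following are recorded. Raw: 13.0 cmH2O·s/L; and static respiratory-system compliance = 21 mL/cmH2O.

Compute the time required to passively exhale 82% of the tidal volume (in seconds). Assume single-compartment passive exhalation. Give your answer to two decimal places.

0.47

τ = R × C = 13.0 × 21 mL/cmH2O = 13.0 × 0.021 L/cmH2O = 0.273 s.
Exhaled fraction f = 1 − e^(−t/τ) → t = −τ·ln(1 − f) = −0.273·ln(0.18) = 0.4681 s.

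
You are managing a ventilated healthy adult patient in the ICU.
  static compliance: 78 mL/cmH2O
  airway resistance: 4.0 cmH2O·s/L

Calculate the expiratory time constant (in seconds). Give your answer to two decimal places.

0.31

τ = R × C = 4.0 × 78 mL/cmH2O = 4.0 × 0.078 L/cmH2O = 0.312 s.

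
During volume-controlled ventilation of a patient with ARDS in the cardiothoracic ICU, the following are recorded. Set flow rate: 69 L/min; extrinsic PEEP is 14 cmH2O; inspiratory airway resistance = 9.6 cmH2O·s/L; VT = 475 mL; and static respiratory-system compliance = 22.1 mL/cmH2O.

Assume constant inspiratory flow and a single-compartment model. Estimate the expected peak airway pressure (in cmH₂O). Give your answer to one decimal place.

Flow: 69 L/min ÷ 60 = 1.15 L/s.
Equation of motion (constant flow): PIP = Vt/C + R·V̇ + PEEP.
PIP = 475/22.1 + 9.6×1.15 + 14 = 21.493 + 11.04 + 14 = 46.533 cmH2O.

46.5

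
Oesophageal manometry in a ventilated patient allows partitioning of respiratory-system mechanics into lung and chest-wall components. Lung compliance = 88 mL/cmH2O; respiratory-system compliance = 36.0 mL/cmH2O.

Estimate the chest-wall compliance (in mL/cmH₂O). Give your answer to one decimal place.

60.9

1/Ccw = 1/Crs − 1/CL.
1/Ccw = 1/36.0 − 1/88 = 0.01641.
Ccw = 60.938 mL/cmH2O.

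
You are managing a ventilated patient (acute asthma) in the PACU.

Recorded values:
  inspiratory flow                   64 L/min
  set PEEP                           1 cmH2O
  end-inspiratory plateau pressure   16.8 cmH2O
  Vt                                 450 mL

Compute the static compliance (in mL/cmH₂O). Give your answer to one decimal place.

Cstat = Vt / (Pplat − PEEP) = 450 / (16.8 − 1) = 450 / 15.8 = 28.481 mL/cmH2O.

28.5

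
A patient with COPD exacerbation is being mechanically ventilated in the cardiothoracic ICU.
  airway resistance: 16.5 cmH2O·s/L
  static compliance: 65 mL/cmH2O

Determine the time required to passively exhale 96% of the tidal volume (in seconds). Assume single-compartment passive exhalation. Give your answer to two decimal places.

3.45

τ = R × C = 16.5 × 65 mL/cmH2O = 16.5 × 0.065 L/cmH2O = 1.073 s.
Exhaled fraction f = 1 − e^(−t/τ) → t = −τ·ln(1 − f) = −1.073·ln(0.04) = 3.454 s.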